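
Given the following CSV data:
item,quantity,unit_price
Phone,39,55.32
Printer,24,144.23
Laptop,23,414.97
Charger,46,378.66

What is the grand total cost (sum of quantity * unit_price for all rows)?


Computing row totals:
  Phone: 39 * 55.32 = 2157.48
  Printer: 24 * 144.23 = 3461.52
  Laptop: 23 * 414.97 = 9544.31
  Charger: 46 * 378.66 = 17418.36
Grand total = 2157.48 + 3461.52 + 9544.31 + 17418.36 = 32581.67

ANSWER: 32581.67


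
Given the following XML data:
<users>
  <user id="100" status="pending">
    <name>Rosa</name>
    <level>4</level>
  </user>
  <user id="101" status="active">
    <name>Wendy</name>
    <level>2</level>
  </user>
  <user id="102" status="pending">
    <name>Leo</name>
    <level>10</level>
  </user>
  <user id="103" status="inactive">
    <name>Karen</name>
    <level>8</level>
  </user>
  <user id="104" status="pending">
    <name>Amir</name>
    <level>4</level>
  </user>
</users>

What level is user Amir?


Finding user: Amir
<level>4</level>

ANSWER: 4


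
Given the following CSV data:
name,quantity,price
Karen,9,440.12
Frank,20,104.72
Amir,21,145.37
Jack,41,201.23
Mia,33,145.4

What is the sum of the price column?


Values in 'price' column:
  Row 1: 440.12
  Row 2: 104.72
  Row 3: 145.37
  Row 4: 201.23
  Row 5: 145.4
Sum = 440.12 + 104.72 + 145.37 + 201.23 + 145.4 = 1036.84

ANSWER: 1036.84


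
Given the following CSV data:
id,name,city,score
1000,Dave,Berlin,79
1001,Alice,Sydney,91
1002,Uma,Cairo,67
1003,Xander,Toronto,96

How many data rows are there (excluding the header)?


Counting rows (excluding header):
Header: id,name,city,score
Data rows: 4

ANSWER: 4


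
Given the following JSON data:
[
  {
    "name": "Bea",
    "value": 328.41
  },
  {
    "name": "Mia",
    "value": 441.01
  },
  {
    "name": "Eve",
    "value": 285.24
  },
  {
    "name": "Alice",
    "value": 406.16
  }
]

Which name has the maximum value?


Comparing values:
  Bea: 328.41
  Mia: 441.01
  Eve: 285.24
  Alice: 406.16
Maximum: Mia (441.01)

ANSWER: Mia


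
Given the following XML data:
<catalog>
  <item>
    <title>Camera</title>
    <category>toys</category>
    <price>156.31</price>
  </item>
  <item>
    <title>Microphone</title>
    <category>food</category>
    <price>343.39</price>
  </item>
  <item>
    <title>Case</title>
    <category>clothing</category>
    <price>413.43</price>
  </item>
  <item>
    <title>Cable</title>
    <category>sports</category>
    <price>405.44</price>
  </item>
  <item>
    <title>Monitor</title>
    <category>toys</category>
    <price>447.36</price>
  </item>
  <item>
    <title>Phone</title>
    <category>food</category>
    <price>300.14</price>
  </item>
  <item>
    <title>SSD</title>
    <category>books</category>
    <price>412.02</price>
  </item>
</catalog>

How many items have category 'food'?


Scanning <item> elements for <category>food</category>:
  Item 2: Microphone -> MATCH
  Item 6: Phone -> MATCH
Count: 2

ANSWER: 2


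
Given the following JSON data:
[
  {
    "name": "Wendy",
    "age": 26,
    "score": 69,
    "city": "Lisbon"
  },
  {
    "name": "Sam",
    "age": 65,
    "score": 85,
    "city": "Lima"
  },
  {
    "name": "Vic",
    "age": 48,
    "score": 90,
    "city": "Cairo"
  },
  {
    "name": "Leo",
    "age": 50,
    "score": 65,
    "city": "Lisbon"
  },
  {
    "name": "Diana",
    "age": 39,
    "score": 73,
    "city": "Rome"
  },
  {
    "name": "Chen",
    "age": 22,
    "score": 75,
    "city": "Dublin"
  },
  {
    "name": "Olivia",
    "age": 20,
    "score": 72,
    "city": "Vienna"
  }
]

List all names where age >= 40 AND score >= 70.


Checking both conditions:
  Wendy (age=26, score=69) -> no
  Sam (age=65, score=85) -> YES
  Vic (age=48, score=90) -> YES
  Leo (age=50, score=65) -> no
  Diana (age=39, score=73) -> no
  Chen (age=22, score=75) -> no
  Olivia (age=20, score=72) -> no


ANSWER: Sam, Vic


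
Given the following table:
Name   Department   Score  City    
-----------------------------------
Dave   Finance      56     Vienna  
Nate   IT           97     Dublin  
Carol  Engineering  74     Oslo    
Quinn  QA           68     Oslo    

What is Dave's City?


Row 1: Dave
City = Vienna

ANSWER: Vienna


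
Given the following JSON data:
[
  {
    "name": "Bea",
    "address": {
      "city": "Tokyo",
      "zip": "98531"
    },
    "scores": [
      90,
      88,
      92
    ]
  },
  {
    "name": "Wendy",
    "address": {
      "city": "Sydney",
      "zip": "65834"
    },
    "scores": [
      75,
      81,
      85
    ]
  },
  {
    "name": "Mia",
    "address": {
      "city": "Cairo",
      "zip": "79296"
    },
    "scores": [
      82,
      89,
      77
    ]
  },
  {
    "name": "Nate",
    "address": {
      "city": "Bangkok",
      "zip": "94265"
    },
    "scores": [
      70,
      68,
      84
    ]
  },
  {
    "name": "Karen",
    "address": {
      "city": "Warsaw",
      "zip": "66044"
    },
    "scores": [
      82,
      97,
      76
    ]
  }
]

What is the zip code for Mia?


Path: records[2].address.zip
Value: 79296

ANSWER: 79296


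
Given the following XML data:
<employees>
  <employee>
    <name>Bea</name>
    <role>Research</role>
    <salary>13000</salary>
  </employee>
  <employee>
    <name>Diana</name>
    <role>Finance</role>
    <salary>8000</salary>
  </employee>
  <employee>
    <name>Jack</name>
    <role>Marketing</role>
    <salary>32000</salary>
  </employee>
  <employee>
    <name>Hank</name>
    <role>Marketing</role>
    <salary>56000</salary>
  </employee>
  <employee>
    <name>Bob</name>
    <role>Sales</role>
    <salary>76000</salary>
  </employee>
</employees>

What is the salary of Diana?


Searching for <employee> with <name>Diana</name>
Found at position 2
<salary>8000</salary>

ANSWER: 8000


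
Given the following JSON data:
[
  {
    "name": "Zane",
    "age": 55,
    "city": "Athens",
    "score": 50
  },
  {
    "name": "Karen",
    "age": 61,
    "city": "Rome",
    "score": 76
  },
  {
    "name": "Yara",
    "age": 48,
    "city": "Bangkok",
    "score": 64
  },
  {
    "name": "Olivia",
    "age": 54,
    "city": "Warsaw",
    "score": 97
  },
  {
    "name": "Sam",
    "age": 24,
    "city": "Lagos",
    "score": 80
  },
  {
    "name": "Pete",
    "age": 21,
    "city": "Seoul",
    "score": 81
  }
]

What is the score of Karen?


Looking up record where name = Karen
Record index: 1
Field 'score' = 76

ANSWER: 76


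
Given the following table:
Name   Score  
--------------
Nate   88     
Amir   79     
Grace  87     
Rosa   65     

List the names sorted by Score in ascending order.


Sorting by Score (ascending):
  Rosa: 65
  Amir: 79
  Grace: 87
  Nate: 88


ANSWER: Rosa, Amir, Grace, Nate


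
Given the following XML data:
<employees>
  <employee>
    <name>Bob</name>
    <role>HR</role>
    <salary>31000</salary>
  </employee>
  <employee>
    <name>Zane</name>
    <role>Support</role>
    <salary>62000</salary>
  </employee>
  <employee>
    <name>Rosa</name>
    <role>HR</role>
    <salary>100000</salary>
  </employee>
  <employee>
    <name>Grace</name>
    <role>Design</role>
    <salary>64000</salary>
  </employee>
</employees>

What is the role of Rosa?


Searching for <employee> with <name>Rosa</name>
Found at position 3
<role>HR</role>

ANSWER: HR


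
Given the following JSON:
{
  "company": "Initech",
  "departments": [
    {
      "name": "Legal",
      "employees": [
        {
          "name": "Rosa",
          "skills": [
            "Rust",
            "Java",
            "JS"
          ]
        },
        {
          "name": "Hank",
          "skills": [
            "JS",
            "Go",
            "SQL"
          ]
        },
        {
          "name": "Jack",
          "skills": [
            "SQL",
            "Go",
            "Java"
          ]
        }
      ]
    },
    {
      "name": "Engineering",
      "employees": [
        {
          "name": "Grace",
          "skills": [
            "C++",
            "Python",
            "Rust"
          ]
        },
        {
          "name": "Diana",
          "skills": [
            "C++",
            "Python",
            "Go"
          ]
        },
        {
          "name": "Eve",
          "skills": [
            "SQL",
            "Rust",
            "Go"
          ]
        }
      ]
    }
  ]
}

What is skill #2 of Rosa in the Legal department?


Path: departments[0].employees[0].skills[1]
Value: Java

ANSWER: Java


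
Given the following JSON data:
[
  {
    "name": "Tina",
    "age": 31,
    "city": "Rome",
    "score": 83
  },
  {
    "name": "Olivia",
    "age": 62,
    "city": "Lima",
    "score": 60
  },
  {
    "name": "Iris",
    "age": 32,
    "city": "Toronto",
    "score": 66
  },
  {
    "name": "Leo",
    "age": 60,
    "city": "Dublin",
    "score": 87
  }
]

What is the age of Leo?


Looking up record where name = Leo
Record index: 3
Field 'age' = 60

ANSWER: 60


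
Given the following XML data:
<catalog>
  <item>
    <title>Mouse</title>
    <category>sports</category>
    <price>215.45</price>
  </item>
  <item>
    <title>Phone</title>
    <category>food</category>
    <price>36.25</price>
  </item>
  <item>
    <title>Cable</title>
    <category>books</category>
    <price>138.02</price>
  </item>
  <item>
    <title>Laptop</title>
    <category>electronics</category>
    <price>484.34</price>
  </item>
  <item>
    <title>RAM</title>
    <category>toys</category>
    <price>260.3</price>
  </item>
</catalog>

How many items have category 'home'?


Scanning <item> elements for <category>home</category>:
Count: 0

ANSWER: 0


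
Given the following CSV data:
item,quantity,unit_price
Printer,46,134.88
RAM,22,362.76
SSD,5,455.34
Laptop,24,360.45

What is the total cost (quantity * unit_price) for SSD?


Row: SSD
quantity = 5
unit_price = 455.34
total = 5 * 455.34 = 2276.7

ANSWER: 2276.7


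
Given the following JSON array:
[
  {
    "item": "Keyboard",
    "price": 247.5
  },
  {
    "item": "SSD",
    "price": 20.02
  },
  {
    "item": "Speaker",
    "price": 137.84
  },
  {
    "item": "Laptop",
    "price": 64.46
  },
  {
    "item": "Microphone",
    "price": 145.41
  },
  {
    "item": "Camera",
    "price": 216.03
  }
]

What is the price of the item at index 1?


Array index 1 -> SSD
price = 20.02

ANSWER: 20.02


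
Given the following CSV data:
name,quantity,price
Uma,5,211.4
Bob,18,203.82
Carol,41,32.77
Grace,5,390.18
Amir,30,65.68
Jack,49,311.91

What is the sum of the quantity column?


Values in 'quantity' column:
  Row 1: 5
  Row 2: 18
  Row 3: 41
  Row 4: 5
  Row 5: 30
  Row 6: 49
Sum = 5 + 18 + 41 + 5 + 30 + 49 = 148

ANSWER: 148


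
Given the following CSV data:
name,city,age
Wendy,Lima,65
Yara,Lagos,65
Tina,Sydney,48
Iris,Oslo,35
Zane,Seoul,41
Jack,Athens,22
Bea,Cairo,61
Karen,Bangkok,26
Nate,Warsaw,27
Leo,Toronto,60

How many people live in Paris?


Scanning city column for 'Paris':
Total matches: 0

ANSWER: 0


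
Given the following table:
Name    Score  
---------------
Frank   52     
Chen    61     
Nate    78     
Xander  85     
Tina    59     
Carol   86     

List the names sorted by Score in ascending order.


Sorting by Score (ascending):
  Frank: 52
  Tina: 59
  Chen: 61
  Nate: 78
  Xander: 85
  Carol: 86


ANSWER: Frank, Tina, Chen, Nate, Xander, Carol


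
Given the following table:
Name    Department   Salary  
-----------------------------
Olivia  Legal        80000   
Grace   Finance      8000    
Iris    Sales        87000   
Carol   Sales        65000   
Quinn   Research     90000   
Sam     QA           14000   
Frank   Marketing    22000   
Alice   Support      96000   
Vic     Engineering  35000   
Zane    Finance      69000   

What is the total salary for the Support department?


Support department members:
  Alice: 96000
Total = 96000 = 96000

ANSWER: 96000


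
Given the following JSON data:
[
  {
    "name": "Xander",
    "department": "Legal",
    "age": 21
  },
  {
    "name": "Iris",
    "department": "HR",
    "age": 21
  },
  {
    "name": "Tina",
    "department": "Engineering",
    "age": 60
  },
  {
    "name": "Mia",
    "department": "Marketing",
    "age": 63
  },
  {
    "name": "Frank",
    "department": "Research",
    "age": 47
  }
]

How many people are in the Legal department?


Scanning records for department = Legal
  Record 0: Xander
Count: 1

ANSWER: 1


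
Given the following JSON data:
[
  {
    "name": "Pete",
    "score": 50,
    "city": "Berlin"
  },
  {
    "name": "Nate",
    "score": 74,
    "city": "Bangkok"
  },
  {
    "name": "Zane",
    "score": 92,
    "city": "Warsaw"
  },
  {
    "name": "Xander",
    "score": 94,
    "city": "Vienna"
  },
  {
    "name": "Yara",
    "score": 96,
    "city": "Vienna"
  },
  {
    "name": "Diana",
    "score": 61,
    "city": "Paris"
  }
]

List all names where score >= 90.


Filtering records where score >= 90:
  Pete (score=50) -> no
  Nate (score=74) -> no
  Zane (score=92) -> YES
  Xander (score=94) -> YES
  Yara (score=96) -> YES
  Diana (score=61) -> no


ANSWER: Zane, Xander, Yara


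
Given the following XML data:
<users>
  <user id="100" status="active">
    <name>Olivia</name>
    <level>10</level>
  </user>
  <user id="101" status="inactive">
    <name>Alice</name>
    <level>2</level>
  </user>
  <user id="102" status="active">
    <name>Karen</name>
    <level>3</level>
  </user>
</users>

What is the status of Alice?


Finding user with name = Alice
user id="101" status="inactive"

ANSWER: inactive


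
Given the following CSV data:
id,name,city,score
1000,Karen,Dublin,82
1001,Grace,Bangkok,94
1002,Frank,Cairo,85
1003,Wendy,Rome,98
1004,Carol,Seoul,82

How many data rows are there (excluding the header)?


Counting rows (excluding header):
Header: id,name,city,score
Data rows: 5

ANSWER: 5


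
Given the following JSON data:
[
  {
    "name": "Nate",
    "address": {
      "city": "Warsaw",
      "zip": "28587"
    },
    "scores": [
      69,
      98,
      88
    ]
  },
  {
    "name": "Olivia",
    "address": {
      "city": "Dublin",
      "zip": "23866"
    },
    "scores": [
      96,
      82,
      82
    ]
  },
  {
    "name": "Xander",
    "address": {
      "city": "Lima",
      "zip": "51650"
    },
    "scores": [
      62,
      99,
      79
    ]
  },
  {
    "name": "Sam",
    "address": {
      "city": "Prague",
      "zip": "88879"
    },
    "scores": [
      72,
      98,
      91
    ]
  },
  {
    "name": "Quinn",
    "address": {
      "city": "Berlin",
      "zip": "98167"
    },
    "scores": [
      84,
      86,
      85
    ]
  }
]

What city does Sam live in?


Path: records[3].address.city
Value: Prague

ANSWER: Prague


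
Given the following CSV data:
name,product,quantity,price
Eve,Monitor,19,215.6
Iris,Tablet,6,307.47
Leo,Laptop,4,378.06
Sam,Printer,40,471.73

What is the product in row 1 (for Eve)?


Row 1: Eve
Column 'product' = Monitor

ANSWER: Monitor


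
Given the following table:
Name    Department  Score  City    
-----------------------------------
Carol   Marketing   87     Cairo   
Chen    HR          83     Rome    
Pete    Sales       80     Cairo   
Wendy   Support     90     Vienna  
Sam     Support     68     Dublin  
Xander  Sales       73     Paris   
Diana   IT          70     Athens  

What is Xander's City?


Row 6: Xander
City = Paris

ANSWER: Paris


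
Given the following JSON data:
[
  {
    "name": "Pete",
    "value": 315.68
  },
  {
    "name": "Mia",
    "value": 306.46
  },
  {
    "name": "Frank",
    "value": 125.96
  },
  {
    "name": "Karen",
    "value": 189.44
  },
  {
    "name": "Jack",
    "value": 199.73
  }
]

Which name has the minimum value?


Comparing values:
  Pete: 315.68
  Mia: 306.46
  Frank: 125.96
  Karen: 189.44
  Jack: 199.73
Minimum: Frank (125.96)

ANSWER: Frank


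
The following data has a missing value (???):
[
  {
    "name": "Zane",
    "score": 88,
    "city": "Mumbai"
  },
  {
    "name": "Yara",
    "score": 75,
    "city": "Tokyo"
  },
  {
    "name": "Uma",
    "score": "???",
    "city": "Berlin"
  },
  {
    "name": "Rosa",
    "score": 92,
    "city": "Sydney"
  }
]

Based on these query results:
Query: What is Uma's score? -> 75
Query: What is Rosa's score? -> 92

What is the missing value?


The missing value is Uma's score
From query: Uma's score = 75

ANSWER: 75


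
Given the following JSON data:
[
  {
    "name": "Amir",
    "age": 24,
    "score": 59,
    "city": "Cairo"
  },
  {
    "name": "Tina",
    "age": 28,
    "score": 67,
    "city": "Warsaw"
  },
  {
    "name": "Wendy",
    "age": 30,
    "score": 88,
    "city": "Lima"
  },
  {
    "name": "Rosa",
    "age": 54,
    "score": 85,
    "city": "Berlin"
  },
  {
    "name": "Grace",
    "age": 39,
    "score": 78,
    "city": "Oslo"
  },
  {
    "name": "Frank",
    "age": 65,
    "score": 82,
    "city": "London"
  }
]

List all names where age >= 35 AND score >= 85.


Checking both conditions:
  Amir (age=24, score=59) -> no
  Tina (age=28, score=67) -> no
  Wendy (age=30, score=88) -> no
  Rosa (age=54, score=85) -> YES
  Grace (age=39, score=78) -> no
  Frank (age=65, score=82) -> no


ANSWER: Rosa


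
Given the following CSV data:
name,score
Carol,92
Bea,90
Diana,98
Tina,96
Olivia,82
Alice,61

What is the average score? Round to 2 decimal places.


Scores: 92, 90, 98, 96, 82, 61
Sum = 519
Count = 6
Average = 519 / 6 = 86.50

ANSWER: 86.50


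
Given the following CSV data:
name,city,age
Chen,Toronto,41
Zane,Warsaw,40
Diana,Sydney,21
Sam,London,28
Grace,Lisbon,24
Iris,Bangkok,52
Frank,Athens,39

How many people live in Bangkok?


Scanning city column for 'Bangkok':
  Row 6: Iris -> MATCH
Total matches: 1

ANSWER: 1


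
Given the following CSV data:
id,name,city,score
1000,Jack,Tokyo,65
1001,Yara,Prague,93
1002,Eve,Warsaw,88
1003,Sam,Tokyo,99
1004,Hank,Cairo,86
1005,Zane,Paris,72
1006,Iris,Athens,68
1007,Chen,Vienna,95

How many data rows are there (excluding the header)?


Counting rows (excluding header):
Header: id,name,city,score
Data rows: 8

ANSWER: 8


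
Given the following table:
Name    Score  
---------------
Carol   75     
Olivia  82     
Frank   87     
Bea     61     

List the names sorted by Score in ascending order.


Sorting by Score (ascending):
  Bea: 61
  Carol: 75
  Olivia: 82
  Frank: 87


ANSWER: Bea, Carol, Olivia, Frank


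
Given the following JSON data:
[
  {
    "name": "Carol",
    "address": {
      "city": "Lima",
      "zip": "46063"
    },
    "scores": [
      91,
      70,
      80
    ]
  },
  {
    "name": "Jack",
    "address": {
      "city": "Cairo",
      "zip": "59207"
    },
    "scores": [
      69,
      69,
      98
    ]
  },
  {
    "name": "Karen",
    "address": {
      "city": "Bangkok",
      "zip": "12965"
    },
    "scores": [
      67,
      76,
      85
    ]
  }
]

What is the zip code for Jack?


Path: records[1].address.zip
Value: 59207

ANSWER: 59207


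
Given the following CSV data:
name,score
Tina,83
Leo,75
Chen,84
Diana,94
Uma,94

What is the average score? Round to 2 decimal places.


Scores: 83, 75, 84, 94, 94
Sum = 430
Count = 5
Average = 430 / 5 = 86.00

ANSWER: 86.00


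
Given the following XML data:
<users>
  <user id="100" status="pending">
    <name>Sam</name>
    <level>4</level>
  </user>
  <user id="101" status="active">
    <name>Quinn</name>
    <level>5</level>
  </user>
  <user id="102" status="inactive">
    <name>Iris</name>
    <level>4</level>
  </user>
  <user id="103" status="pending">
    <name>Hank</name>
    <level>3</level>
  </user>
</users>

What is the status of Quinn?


Finding user with name = Quinn
user id="101" status="active"

ANSWER: active


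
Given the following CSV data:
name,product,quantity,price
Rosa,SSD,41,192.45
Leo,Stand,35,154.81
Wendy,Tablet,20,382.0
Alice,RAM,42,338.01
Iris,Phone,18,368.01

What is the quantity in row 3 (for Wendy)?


Row 3: Wendy
Column 'quantity' = 20

ANSWER: 20


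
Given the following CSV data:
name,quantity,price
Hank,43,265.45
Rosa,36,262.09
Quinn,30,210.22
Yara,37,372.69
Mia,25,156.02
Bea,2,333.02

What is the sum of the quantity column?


Values in 'quantity' column:
  Row 1: 43
  Row 2: 36
  Row 3: 30
  Row 4: 37
  Row 5: 25
  Row 6: 2
Sum = 43 + 36 + 30 + 37 + 25 + 2 = 173

ANSWER: 173


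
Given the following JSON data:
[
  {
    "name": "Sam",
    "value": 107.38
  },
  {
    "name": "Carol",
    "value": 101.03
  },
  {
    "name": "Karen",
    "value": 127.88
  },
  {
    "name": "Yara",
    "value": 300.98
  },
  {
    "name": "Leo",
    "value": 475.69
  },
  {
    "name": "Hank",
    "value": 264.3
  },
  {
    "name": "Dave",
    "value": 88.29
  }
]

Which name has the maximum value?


Comparing values:
  Sam: 107.38
  Carol: 101.03
  Karen: 127.88
  Yara: 300.98
  Leo: 475.69
  Hank: 264.3
  Dave: 88.29
Maximum: Leo (475.69)

ANSWER: Leo


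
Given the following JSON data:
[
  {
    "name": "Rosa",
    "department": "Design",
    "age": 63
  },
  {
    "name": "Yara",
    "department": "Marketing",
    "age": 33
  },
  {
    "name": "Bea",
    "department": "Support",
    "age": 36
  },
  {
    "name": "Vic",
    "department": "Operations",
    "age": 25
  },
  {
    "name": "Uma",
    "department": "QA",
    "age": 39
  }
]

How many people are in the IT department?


Scanning records for department = IT
  No matches found
Count: 0

ANSWER: 0


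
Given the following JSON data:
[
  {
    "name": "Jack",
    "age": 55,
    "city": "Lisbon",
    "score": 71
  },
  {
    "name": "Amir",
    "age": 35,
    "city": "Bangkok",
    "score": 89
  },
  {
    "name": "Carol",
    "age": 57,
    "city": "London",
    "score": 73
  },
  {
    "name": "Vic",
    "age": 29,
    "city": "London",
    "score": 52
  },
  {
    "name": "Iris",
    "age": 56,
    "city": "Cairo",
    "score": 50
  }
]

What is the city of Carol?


Looking up record where name = Carol
Record index: 2
Field 'city' = London

ANSWER: London


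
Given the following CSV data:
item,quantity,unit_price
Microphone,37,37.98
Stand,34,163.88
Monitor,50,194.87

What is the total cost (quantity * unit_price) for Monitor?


Row: Monitor
quantity = 50
unit_price = 194.87
total = 50 * 194.87 = 9743.5

ANSWER: 9743.5


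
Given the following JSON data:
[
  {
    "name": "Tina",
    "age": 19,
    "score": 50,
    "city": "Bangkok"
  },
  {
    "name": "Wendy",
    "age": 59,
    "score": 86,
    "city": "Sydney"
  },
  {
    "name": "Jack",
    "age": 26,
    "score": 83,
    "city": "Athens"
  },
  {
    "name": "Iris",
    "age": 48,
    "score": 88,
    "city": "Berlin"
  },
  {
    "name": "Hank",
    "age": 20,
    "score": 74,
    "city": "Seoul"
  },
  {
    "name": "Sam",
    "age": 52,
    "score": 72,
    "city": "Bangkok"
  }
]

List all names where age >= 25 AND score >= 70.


Checking both conditions:
  Tina (age=19, score=50) -> no
  Wendy (age=59, score=86) -> YES
  Jack (age=26, score=83) -> YES
  Iris (age=48, score=88) -> YES
  Hank (age=20, score=74) -> no
  Sam (age=52, score=72) -> YES


ANSWER: Wendy, Jack, Iris, Sam


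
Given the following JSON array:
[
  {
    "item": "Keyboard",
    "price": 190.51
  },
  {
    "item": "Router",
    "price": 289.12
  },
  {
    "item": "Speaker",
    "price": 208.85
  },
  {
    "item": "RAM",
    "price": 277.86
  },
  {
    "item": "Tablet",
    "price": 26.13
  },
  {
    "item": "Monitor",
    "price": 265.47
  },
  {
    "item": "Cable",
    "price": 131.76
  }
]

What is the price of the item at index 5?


Array index 5 -> Monitor
price = 265.47

ANSWER: 265.47


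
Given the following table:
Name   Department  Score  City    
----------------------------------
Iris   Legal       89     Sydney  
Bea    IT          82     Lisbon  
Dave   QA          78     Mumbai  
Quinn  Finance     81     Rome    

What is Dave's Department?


Row 3: Dave
Department = QA

ANSWER: QA


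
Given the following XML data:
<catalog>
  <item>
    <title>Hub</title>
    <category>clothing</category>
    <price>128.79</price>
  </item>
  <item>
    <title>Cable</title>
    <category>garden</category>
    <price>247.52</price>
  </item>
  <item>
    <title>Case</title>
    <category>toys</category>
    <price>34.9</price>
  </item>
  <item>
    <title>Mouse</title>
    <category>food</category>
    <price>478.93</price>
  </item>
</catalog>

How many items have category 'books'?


Scanning <item> elements for <category>books</category>:
Count: 0

ANSWER: 0


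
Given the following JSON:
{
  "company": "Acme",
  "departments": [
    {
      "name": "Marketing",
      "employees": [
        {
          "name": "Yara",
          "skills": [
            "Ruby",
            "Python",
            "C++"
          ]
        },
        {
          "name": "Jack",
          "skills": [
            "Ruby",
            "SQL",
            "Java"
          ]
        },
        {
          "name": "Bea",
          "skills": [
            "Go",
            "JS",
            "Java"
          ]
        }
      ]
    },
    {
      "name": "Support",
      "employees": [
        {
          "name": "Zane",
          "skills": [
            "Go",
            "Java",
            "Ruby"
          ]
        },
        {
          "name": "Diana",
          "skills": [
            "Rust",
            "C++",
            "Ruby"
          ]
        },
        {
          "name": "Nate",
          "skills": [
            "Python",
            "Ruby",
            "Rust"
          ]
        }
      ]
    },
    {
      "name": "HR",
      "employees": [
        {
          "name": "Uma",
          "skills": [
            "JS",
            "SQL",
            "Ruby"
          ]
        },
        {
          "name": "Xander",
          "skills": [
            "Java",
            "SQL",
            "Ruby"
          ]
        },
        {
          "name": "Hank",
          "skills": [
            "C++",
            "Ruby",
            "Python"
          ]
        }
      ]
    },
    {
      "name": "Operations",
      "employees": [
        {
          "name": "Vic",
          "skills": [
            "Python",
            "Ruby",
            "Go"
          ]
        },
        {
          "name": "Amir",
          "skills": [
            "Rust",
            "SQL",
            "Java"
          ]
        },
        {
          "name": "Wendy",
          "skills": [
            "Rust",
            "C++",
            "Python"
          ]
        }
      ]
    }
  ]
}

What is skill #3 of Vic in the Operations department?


Path: departments[3].employees[0].skills[2]
Value: Go

ANSWER: Go


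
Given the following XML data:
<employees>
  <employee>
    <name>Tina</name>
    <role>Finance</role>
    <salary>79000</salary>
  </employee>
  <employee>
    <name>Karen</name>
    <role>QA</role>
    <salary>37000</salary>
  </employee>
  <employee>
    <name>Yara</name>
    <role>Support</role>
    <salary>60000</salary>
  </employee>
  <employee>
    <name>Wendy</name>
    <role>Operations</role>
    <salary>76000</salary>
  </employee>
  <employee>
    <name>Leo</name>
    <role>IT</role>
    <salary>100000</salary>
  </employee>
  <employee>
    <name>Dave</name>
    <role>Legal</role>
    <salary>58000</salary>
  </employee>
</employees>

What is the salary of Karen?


Searching for <employee> with <name>Karen</name>
Found at position 2
<salary>37000</salary>

ANSWER: 37000


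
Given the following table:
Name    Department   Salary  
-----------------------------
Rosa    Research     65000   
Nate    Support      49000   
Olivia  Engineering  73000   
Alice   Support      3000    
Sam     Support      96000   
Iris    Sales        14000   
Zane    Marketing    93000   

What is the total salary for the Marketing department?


Marketing department members:
  Zane: 93000
Total = 93000 = 93000

ANSWER: 93000


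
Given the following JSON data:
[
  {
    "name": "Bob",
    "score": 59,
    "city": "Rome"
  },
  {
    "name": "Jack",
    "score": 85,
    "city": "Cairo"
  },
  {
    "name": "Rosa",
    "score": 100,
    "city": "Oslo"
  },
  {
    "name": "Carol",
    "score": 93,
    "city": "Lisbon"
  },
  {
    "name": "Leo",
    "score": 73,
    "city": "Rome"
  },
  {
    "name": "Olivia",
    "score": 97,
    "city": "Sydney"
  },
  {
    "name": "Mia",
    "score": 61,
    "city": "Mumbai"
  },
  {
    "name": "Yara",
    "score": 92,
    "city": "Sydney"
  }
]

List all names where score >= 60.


Filtering records where score >= 60:
  Bob (score=59) -> no
  Jack (score=85) -> YES
  Rosa (score=100) -> YES
  Carol (score=93) -> YES
  Leo (score=73) -> YES
  Olivia (score=97) -> YES
  Mia (score=61) -> YES
  Yara (score=92) -> YES


ANSWER: Jack, Rosa, Carol, Leo, Olivia, Mia, Yara


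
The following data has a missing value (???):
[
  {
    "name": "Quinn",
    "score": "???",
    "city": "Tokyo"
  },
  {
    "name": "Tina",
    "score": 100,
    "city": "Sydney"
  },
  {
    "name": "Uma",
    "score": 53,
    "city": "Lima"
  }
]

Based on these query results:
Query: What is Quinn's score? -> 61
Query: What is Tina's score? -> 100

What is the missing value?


The missing value is Quinn's score
From query: Quinn's score = 61

ANSWER: 61


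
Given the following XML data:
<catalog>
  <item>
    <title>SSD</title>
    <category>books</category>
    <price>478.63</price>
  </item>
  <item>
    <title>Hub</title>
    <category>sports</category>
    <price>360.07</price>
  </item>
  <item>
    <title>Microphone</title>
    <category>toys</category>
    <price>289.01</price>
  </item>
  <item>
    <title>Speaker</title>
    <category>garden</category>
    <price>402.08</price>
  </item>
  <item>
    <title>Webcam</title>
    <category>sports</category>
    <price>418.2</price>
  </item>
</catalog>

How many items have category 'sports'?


Scanning <item> elements for <category>sports</category>:
  Item 2: Hub -> MATCH
  Item 5: Webcam -> MATCH
Count: 2

ANSWER: 2


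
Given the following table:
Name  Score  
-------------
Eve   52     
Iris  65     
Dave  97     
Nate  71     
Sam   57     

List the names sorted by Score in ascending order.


Sorting by Score (ascending):
  Eve: 52
  Sam: 57
  Iris: 65
  Nate: 71
  Dave: 97


ANSWER: Eve, Sam, Iris, Nate, Dave


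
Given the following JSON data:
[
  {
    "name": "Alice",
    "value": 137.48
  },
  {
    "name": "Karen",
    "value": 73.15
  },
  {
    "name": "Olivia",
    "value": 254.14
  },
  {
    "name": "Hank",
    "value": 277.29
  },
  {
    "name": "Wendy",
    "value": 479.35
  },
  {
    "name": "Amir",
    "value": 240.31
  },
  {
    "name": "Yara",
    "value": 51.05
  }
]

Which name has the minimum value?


Comparing values:
  Alice: 137.48
  Karen: 73.15
  Olivia: 254.14
  Hank: 277.29
  Wendy: 479.35
  Amir: 240.31
  Yara: 51.05
Minimum: Yara (51.05)

ANSWER: Yara


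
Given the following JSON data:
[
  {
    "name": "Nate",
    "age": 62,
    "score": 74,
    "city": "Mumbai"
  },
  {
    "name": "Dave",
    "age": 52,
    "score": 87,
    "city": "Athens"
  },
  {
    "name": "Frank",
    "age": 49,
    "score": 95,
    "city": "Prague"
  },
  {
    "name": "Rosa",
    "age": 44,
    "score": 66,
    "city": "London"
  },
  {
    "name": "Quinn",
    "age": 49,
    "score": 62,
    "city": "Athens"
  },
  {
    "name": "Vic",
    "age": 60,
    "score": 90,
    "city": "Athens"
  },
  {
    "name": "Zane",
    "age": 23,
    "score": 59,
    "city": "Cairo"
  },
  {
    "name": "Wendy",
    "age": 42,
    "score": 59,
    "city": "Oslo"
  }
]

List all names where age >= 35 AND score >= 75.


Checking both conditions:
  Nate (age=62, score=74) -> no
  Dave (age=52, score=87) -> YES
  Frank (age=49, score=95) -> YES
  Rosa (age=44, score=66) -> no
  Quinn (age=49, score=62) -> no
  Vic (age=60, score=90) -> YES
  Zane (age=23, score=59) -> no
  Wendy (age=42, score=59) -> no


ANSWER: Dave, Frank, Vic


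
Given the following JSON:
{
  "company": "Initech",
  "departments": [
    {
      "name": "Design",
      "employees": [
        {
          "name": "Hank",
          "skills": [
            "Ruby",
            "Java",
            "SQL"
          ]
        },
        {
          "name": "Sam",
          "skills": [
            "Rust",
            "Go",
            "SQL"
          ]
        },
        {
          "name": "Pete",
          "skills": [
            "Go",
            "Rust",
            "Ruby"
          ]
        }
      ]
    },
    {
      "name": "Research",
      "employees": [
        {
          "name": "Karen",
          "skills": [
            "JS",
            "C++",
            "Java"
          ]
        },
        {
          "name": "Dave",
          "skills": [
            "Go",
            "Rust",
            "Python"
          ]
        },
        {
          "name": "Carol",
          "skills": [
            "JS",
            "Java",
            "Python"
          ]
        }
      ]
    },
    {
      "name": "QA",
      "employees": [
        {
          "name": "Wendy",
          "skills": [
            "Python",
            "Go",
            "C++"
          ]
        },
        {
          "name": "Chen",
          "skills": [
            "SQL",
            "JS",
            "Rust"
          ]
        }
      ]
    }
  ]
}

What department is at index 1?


Path: departments[1].name
Value: Research

ANSWER: Research


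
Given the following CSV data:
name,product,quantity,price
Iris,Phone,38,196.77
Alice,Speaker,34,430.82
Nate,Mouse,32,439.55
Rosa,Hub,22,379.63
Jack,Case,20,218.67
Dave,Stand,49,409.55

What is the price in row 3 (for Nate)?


Row 3: Nate
Column 'price' = 439.55

ANSWER: 439.55


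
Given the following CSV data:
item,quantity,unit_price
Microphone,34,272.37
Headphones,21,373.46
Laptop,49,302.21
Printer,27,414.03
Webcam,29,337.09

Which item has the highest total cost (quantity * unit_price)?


Computing row totals:
  Microphone: 9260.58
  Headphones: 7842.66
  Laptop: 14808.29
  Printer: 11178.81
  Webcam: 9775.61
Maximum: Laptop (14808.29)

ANSWER: Laptop


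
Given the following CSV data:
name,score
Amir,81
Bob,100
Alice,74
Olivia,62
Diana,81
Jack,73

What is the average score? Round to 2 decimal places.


Scores: 81, 100, 74, 62, 81, 73
Sum = 471
Count = 6
Average = 471 / 6 = 78.50

ANSWER: 78.50


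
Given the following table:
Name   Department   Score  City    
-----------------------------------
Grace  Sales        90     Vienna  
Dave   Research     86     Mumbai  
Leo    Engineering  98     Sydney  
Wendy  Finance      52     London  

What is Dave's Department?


Row 2: Dave
Department = Research

ANSWER: Research


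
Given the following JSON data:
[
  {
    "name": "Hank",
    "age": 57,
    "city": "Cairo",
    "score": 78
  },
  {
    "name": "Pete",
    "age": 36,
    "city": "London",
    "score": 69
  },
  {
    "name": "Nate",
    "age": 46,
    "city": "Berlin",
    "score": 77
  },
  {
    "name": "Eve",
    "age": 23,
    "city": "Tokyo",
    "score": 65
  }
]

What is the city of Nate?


Looking up record where name = Nate
Record index: 2
Field 'city' = Berlin

ANSWER: Berlin


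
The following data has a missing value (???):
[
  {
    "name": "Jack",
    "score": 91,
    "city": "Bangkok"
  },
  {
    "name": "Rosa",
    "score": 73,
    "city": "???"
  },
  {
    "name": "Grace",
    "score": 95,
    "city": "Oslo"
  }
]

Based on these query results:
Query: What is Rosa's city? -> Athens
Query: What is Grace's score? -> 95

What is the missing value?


The missing value is Rosa's city
From query: Rosa's city = Athens

ANSWER: Athens


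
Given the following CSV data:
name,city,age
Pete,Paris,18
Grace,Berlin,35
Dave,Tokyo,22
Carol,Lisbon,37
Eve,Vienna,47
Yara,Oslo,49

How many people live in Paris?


Scanning city column for 'Paris':
  Row 1: Pete -> MATCH
Total matches: 1

ANSWER: 1


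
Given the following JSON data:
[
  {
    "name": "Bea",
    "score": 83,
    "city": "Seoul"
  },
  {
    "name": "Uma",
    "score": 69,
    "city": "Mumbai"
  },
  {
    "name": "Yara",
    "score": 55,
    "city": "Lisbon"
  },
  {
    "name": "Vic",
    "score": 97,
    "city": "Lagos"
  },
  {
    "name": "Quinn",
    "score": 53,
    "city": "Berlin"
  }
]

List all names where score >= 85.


Filtering records where score >= 85:
  Bea (score=83) -> no
  Uma (score=69) -> no
  Yara (score=55) -> no
  Vic (score=97) -> YES
  Quinn (score=53) -> no


ANSWER: Vic


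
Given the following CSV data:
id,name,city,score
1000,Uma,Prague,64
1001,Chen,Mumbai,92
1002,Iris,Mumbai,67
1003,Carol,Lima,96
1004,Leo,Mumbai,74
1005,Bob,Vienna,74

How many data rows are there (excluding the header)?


Counting rows (excluding header):
Header: id,name,city,score
Data rows: 6

ANSWER: 6


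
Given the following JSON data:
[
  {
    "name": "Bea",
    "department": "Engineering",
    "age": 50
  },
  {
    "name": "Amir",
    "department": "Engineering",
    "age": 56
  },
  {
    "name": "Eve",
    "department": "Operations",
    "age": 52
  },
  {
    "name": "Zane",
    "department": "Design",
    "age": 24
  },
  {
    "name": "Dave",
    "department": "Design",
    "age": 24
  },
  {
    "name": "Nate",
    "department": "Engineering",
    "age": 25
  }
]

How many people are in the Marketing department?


Scanning records for department = Marketing
  No matches found
Count: 0

ANSWER: 0


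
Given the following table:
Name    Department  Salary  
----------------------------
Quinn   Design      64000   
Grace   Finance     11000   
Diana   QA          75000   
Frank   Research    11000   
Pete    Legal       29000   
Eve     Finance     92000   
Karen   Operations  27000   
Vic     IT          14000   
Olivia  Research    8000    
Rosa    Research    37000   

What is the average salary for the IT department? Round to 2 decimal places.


IT department members:
  Vic: 14000
Sum = 14000
Count = 1
Average = 14000 / 1 = 14000.00

ANSWER: 14000.00


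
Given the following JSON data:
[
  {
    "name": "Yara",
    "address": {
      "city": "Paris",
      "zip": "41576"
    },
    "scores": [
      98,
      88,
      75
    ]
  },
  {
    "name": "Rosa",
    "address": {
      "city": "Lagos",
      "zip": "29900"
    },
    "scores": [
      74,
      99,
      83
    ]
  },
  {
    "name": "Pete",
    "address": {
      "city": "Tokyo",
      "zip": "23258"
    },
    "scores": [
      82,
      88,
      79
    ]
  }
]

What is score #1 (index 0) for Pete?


Path: records[2].scores[0]
Value: 82

ANSWER: 82


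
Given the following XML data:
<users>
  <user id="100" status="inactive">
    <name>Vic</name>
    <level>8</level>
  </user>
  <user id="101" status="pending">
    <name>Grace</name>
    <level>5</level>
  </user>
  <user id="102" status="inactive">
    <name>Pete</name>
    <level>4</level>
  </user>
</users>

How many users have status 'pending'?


Counting users with status='pending':
  Grace (id=101) -> MATCH
Count: 1

ANSWER: 1


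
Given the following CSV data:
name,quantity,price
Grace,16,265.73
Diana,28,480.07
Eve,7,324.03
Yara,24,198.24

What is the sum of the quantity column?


Values in 'quantity' column:
  Row 1: 16
  Row 2: 28
  Row 3: 7
  Row 4: 24
Sum = 16 + 28 + 7 + 24 = 75

ANSWER: 75


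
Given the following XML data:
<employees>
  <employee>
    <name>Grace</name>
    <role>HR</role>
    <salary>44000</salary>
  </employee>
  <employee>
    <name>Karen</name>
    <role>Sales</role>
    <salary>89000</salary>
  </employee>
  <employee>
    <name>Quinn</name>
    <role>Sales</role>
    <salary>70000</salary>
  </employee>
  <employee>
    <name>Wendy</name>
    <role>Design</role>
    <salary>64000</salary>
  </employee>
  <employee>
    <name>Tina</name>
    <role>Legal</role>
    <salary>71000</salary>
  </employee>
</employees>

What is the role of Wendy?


Searching for <employee> with <name>Wendy</name>
Found at position 4
<role>Design</role>

ANSWER: Design


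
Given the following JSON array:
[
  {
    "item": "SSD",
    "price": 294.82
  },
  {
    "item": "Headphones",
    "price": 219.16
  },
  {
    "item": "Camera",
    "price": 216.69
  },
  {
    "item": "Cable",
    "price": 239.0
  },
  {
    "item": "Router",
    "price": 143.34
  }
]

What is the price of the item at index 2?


Array index 2 -> Camera
price = 216.69

ANSWER: 216.69
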